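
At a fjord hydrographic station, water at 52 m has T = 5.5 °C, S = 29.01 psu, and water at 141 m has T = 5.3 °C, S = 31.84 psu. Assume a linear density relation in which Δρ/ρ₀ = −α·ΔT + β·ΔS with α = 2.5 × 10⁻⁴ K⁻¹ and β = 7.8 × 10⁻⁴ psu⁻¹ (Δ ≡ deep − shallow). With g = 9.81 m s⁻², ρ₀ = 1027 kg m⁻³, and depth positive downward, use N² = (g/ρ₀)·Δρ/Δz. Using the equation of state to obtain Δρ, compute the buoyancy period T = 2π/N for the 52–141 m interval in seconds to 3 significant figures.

ΔT = -0.2 K, ΔS = +2.83 psu (deep − shallow).
Δρ/ρ₀ = −αΔT + βΔS = 5.00 × 10⁻⁵ + 2.2074 × 10⁻³ = 2.2574 × 10⁻³, so Δρ ≈ 2.318 kg m⁻³.
N² = (g/ρ₀)·Δρ/Δz = g·(Δρ/ρ₀)/Δz = 9.81 × 2.2574 × 10⁻³ / 89 = 2.4882 × 10⁻⁴ s⁻².
N = √(2.4882 × 10⁻⁴) = 0.015774 rad s⁻¹ → T = 2π/N = 398.33 s ≈ 398 s.

398 s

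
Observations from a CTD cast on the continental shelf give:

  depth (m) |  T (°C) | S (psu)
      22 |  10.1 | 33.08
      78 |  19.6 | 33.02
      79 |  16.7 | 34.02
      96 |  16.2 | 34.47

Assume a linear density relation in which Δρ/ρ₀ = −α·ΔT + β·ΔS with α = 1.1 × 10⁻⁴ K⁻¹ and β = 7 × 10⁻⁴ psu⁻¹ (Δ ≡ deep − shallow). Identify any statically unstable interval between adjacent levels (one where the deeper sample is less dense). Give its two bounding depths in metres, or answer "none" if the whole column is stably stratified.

22–78 m

Evaluate Δρ/ρ₀ = −αΔT + βΔS across each adjacent pair:
  22–78 m: −αΔT+βΔS = −(1.1 × 10⁻⁴)(+9.5)+(7 × 10⁻⁴)(-0.06) = -1.1 × 10⁻³ → UNSTABLE
  78–79 m: −αΔT+βΔS = −(1.1 × 10⁻⁴)(-2.9)+(7 × 10⁻⁴)(+1.00) = 1.0 × 10⁻³ → stable
  79–96 m: −αΔT+βΔS = −(1.1 × 10⁻⁴)(-0.5)+(7 × 10⁻⁴)(+0.45) = 3.7 × 10⁻⁴ → stable
The 22–78 m interval has Δρ < 0: lighter water underlies denser water.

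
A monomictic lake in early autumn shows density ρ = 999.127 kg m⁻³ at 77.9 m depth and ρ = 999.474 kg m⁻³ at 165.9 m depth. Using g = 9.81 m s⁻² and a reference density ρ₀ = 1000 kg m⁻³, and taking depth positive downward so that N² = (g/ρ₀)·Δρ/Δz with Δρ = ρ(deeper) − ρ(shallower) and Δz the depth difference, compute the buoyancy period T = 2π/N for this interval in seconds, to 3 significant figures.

Δρ = 999.474 − 999.127 = 0.347 kg m⁻³ over Δz = 165.9 − 77.9 = 88 m.
N² = (9.81/1000) × (0.347/88) = 3.8683 × 10⁻⁵ s⁻².
N = √(3.8683 × 10⁻⁵) = 6.2196 × 10⁻³ rad s⁻¹, so T = 2π/N = 1.0102 × 10³ s ≈ 1.01 × 10³ s.
A positive N² confirms static stability across the interval.

1.01 × 10³ s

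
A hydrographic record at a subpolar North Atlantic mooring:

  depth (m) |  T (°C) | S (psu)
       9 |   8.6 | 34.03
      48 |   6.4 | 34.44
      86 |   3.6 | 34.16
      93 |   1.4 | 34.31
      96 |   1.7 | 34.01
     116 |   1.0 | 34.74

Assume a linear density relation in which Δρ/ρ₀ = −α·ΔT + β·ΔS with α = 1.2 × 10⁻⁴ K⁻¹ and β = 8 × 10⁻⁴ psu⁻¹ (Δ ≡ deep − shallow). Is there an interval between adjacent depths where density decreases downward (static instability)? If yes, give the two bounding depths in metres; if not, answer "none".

93–96 m

Evaluate Δρ/ρ₀ = −αΔT + βΔS across each adjacent pair:
  9–48 m: −αΔT+βΔS = −(1.2 × 10⁻⁴)(-2.2)+(8 × 10⁻⁴)(+0.41) = 5.9 × 10⁻⁴ → stable
  48–86 m: −αΔT+βΔS = −(1.2 × 10⁻⁴)(-2.8)+(8 × 10⁻⁴)(-0.28) = 1.1 × 10⁻⁴ → stable
  86–93 m: −αΔT+βΔS = −(1.2 × 10⁻⁴)(-2.2)+(8 × 10⁻⁴)(+0.15) = 3.8 × 10⁻⁴ → stable
  93–96 m: −αΔT+βΔS = −(1.2 × 10⁻⁴)(+0.3)+(8 × 10⁻⁴)(-0.30) = -2.8 × 10⁻⁴ → UNSTABLE
  96–116 m: −αΔT+βΔS = −(1.2 × 10⁻⁴)(-0.7)+(8 × 10⁻⁴)(+0.73) = 6.7 × 10⁻⁴ → stable
The 93–96 m interval has Δρ < 0: lighter water underlies denser water.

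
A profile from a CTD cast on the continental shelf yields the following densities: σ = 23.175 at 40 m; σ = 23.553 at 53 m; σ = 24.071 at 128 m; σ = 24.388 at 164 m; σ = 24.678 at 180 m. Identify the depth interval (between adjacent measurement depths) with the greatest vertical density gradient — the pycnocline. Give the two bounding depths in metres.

40–53 m

Compute the density gradient over each adjacent pair:
  40–53 m: Δρ/Δz = 0.378/13 = 0.029 kg m⁻⁴
  53–128 m: Δρ/Δz = 0.518/75 = 6.9 × 10⁻³ kg m⁻⁴
  128–164 m: Δρ/Δz = 0.317/36 = 8.8 × 10⁻³ kg m⁻⁴
  164–180 m: Δρ/Δz = 0.290/16 = 0.018 kg m⁻⁴
The largest gradient is in the 40–53 m interval — the pycnocline.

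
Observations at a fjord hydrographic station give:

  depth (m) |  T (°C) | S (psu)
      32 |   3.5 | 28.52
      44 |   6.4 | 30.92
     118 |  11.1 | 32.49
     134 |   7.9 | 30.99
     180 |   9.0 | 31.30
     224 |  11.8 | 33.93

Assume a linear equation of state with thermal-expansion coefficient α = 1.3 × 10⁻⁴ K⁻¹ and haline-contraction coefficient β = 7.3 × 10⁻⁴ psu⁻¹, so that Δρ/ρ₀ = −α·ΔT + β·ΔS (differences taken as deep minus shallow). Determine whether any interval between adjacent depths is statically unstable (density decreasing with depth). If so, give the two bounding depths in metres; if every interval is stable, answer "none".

Evaluate Δρ/ρ₀ = −αΔT + βΔS across each adjacent pair:
  32–44 m: −αΔT+βΔS = −(1.3 × 10⁻⁴)(+2.9)+(7.3 × 10⁻⁴)(+2.40) = 1.4 × 10⁻³ → stable
  44–118 m: −αΔT+βΔS = −(1.3 × 10⁻⁴)(+4.7)+(7.3 × 10⁻⁴)(+1.57) = 5.4 × 10⁻⁴ → stable
  118–134 m: −αΔT+βΔS = −(1.3 × 10⁻⁴)(-3.2)+(7.3 × 10⁻⁴)(-1.50) = -6.8 × 10⁻⁴ → UNSTABLE
  134–180 m: −αΔT+βΔS = −(1.3 × 10⁻⁴)(+1.1)+(7.3 × 10⁻⁴)(+0.31) = 8.3 × 10⁻⁵ → stable
  180–224 m: −αΔT+βΔS = −(1.3 × 10⁻⁴)(+2.8)+(7.3 × 10⁻⁴)(+2.63) = 1.6 × 10⁻³ → stable
The 118–134 m interval has Δρ < 0: lighter water underlies denser water.

118–134 m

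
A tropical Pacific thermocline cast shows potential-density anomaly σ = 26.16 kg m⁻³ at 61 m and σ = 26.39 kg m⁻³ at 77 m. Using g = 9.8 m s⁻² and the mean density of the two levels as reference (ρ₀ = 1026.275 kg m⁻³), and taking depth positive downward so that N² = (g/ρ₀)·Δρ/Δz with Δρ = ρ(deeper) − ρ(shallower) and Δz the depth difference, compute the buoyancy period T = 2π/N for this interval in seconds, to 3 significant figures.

536 s

Δρ = 1026.39 − 1026.16 = 0.23 kg m⁻³ over Δz = 77 − 61 = 16 m.
N² = (9.8/1026.275) × (0.23/16) = 1.3727 × 10⁻⁴ s⁻².
N = √(1.3727 × 10⁻⁴) = 0.011716 rad s⁻¹, so T = 2π/N = 536.29 s ≈ 536 s.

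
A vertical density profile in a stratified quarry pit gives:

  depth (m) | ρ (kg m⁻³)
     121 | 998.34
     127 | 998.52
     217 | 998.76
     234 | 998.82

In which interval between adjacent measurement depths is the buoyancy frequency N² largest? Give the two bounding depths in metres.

Compute the density gradient over each adjacent pair:
  121–127 m: Δρ/Δz = 0.18/6 = 0.030 kg m⁻⁴
  127–217 m: Δρ/Δz = 0.24/90 = 2.7 × 10⁻³ kg m⁻⁴
  217–234 m: Δρ/Δz = 0.06/17 = 3.5 × 10⁻³ kg m⁻⁴
The largest gradient is in the 121–127 m interval — the pycnocline.

121–127 m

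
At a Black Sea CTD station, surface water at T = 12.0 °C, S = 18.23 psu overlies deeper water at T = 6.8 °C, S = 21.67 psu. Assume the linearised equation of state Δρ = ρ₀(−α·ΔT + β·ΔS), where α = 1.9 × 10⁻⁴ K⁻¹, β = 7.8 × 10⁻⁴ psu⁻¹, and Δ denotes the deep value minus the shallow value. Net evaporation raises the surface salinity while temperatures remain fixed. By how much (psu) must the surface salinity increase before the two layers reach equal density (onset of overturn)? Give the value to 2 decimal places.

Neutral buoyancy requires −α(T_deep − T_surf) + β(S_deep − S_surf′) = 0.
S_surf′ = S_deep − (α/β)·ΔT = 21.67 − (1.9 × 10⁻⁴/7.8 × 10⁻⁴)·(-5.2) = 22.9367 psu.
Increase required: 22.9367 − 18.23 = 4.7067 psu.

4.71 psu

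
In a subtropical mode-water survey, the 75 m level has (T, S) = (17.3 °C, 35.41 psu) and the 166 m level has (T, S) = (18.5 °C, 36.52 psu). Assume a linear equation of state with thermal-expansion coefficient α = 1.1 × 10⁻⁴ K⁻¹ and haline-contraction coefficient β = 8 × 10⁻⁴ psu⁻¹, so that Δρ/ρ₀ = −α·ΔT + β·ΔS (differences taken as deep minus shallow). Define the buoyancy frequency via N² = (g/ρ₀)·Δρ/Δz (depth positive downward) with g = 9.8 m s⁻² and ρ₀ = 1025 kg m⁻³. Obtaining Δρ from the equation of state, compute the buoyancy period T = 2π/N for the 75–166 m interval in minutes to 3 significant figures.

ΔT = +1.2 K, ΔS = +1.11 psu (deep − shallow).
Δρ/ρ₀ = −αΔT + βΔS = -1.32 × 10⁻⁴ + 8.88 × 10⁻⁴ = 7.56 × 10⁻⁴, so Δρ ≈ 0.7749 kg m⁻³.
N² = (g/ρ₀)·Δρ/Δz = g·(Δρ/ρ₀)/Δz = 9.8 × 7.56 × 10⁻⁴ / 91 = 8.1415 × 10⁻⁵ s⁻².
N = √(8.1415 × 10⁻⁵) = 9.0230 × 10⁻³ rad s⁻¹ → T = 2π/N = 696.35 s = 11.606 min ≈ 11.6 min.

11.6 min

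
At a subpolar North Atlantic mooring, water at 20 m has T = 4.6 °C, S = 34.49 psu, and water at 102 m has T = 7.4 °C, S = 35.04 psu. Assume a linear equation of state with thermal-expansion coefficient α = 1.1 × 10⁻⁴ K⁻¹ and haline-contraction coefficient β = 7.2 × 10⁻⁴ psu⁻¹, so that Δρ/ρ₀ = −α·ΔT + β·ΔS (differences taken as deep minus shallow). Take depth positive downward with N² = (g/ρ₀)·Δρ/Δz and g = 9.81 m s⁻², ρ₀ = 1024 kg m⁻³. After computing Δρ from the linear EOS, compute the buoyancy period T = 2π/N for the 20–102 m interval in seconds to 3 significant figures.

ΔT = +2.8 K, ΔS = +0.55 psu (deep − shallow).
Δρ/ρ₀ = −αΔT + βΔS = -3.08 × 10⁻⁴ + 3.96 × 10⁻⁴ = 8.80 × 10⁻⁵, so Δρ ≈ 0.09011 kg m⁻³.
N² = (g/ρ₀)·Δρ/Δz = g·(Δρ/ρ₀)/Δz = 9.81 × 8.80 × 10⁻⁵ / 82 = 1.0528 × 10⁻⁵ s⁻².
N = √(1.0528 × 10⁻⁵) = 3.2447 × 10⁻³ rad s⁻¹ → T = 2π/N = 1.9364 × 10³ s ≈ 1.94 × 10³ s.

1.94 × 10³ s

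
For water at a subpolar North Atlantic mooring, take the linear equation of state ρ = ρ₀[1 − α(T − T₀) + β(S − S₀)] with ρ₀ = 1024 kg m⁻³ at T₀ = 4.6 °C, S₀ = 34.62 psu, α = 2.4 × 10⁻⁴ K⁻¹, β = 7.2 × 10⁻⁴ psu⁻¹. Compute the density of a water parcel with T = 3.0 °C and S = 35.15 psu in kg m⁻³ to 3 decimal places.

1024.784 kg m⁻³

T − T₀ = -1.6 K, S − S₀ = +0.53 psu.
Bracket = 1 − α·(-1.6) + β·(+0.53) = 1 + (7.656 × 10⁻⁴) = 1.0007656.
ρ = 1024 × 1.0007656 = 1024.784 kg m⁻³.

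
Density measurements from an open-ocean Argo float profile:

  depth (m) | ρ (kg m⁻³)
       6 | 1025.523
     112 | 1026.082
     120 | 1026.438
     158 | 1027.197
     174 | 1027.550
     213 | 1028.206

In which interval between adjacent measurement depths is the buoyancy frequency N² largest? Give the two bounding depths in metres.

112–120 m

Compute the density gradient over each adjacent pair:
  6–112 m: Δρ/Δz = 0.559/106 = 5.3 × 10⁻³ kg m⁻⁴
  112–120 m: Δρ/Δz = 0.356/8 = 0.044 kg m⁻⁴
  120–158 m: Δρ/Δz = 0.759/38 = 0.020 kg m⁻⁴
  158–174 m: Δρ/Δz = 0.353/16 = 0.022 kg m⁻⁴
  174–213 m: Δρ/Δz = 0.656/39 = 0.017 kg m⁻⁴
The largest gradient is in the 112–120 m interval — the pycnocline.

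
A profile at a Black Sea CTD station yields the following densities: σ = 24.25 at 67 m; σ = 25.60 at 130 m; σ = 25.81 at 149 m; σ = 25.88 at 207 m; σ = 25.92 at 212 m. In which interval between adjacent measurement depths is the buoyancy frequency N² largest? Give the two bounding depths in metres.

67–130 m

Compute the density gradient over each adjacent pair:
  67–130 m: Δρ/Δz = 1.35/63 = 0.021 kg m⁻⁴
  130–149 m: Δρ/Δz = 0.21/19 = 0.011 kg m⁻⁴
  149–207 m: Δρ/Δz = 0.07/58 = 1.2 × 10⁻³ kg m⁻⁴
  207–212 m: Δρ/Δz = 0.04/5 = 8.0 × 10⁻³ kg m⁻⁴
The largest gradient is in the 67–130 m interval — the pycnocline.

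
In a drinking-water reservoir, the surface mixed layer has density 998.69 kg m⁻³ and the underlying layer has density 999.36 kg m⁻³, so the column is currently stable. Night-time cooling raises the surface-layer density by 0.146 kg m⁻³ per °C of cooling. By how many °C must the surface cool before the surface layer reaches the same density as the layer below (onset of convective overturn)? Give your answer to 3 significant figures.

Density deficit of the surface layer: 999.36 − 998.69 = 0.67 kg m⁻³.
Required change = 0.67 / 0.146 = 4.59 °C.

4.59 °C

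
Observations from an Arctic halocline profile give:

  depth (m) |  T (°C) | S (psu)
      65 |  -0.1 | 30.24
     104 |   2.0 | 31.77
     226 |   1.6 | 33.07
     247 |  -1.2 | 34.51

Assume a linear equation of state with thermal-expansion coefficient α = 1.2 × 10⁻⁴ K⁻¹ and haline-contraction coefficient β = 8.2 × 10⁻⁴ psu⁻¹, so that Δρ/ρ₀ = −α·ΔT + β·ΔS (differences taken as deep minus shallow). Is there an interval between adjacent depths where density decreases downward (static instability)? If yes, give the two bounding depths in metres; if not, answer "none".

none

Evaluate Δρ/ρ₀ = −αΔT + βΔS across each adjacent pair:
  65–104 m: −αΔT+βΔS = −(1.2 × 10⁻⁴)(+2.1)+(8.2 × 10⁻⁴)(+1.53) = 1.0 × 10⁻³ → stable
  104–226 m: −αΔT+βΔS = −(1.2 × 10⁻⁴)(-0.4)+(8.2 × 10⁻⁴)(+1.30) = 1.1 × 10⁻³ → stable
  226–247 m: −αΔT+βΔS = −(1.2 × 10⁻⁴)(-2.8)+(8.2 × 10⁻⁴)(+1.44) = 1.5 × 10⁻³ → stable
Every interval has Δρ > 0: the column is stably stratified throughout.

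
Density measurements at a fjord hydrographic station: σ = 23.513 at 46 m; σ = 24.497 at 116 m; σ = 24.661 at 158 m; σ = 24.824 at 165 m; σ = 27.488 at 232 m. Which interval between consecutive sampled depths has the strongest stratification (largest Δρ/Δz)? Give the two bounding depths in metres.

Compute the density gradient over each adjacent pair:
  46–116 m: Δρ/Δz = 0.984/70 = 0.014 kg m⁻⁴
  116–158 m: Δρ/Δz = 0.164/42 = 3.9 × 10⁻³ kg m⁻⁴
  158–165 m: Δρ/Δz = 0.163/7 = 0.023 kg m⁻⁴
  165–232 m: Δρ/Δz = 2.664/67 = 0.040 kg m⁻⁴
The largest gradient is in the 165–232 m interval — the pycnocline.

165–232 m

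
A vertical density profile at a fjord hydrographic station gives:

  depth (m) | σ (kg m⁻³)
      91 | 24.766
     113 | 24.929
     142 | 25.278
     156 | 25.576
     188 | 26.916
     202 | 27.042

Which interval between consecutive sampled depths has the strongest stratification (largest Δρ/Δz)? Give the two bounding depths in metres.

Compute the density gradient over each adjacent pair:
  91–113 m: Δρ/Δz = 0.163/22 = 7.4 × 10⁻³ kg m⁻⁴
  113–142 m: Δρ/Δz = 0.349/29 = 0.012 kg m⁻⁴
  142–156 m: Δρ/Δz = 0.298/14 = 0.021 kg m⁻⁴
  156–188 m: Δρ/Δz = 1.340/32 = 0.042 kg m⁻⁴
  188–202 m: Δρ/Δz = 0.126/14 = 9.0 × 10⁻³ kg m⁻⁴
The largest gradient is in the 156–188 m interval — the pycnocline.

156–188 m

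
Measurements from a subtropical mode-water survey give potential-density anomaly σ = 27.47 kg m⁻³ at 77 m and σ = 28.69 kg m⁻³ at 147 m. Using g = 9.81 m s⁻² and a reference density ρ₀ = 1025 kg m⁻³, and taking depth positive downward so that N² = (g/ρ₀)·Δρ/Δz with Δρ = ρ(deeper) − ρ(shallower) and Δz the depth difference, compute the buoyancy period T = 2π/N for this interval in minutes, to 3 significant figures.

8.11 min

Δρ = 1028.69 − 1027.47 = 1.22 kg m⁻³ over Δz = 147 − 77 = 70 m.
N² = (9.81/1025) × (1.22/70) = 1.6680 × 10⁻⁴ s⁻².
N = √(1.6680 × 10⁻⁴) = 0.012915 rad s⁻¹, so T = 2π/N = 486.50 s = 8.1083 min ≈ 8.11 min.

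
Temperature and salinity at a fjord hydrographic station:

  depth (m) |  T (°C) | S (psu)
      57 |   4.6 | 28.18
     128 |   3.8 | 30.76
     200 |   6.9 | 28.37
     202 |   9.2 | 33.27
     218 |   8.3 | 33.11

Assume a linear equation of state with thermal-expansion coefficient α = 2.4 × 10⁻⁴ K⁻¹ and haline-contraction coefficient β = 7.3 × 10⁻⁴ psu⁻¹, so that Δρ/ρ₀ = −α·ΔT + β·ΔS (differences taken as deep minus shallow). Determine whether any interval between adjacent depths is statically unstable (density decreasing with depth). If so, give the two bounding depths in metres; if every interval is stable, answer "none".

Evaluate Δρ/ρ₀ = −αΔT + βΔS across each adjacent pair:
  57–128 m: −αΔT+βΔS = −(2.4 × 10⁻⁴)(-0.8)+(7.3 × 10⁻⁴)(+2.58) = 2.1 × 10⁻³ → stable
  128–200 m: −αΔT+βΔS = −(2.4 × 10⁻⁴)(+3.1)+(7.3 × 10⁻⁴)(-2.39) = -2.5 × 10⁻³ → UNSTABLE
  200–202 m: −αΔT+βΔS = −(2.4 × 10⁻⁴)(+2.3)+(7.3 × 10⁻⁴)(+4.90) = 3.0 × 10⁻³ → stable
  202–218 m: −αΔT+βΔS = −(2.4 × 10⁻⁴)(-0.9)+(7.3 × 10⁻⁴)(-0.16) = 9.9 × 10⁻⁵ → stable
The 128–200 m interval has Δρ < 0: lighter water underlies denser water.

128–200 m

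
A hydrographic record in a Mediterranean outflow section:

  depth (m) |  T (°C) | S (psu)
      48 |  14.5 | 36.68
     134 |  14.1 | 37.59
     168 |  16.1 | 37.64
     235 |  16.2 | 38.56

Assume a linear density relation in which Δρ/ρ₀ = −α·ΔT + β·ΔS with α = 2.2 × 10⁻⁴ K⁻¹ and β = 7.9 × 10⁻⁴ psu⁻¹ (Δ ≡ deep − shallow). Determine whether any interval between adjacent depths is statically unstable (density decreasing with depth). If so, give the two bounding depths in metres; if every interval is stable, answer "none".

134–168 m

Evaluate Δρ/ρ₀ = −αΔT + βΔS across each adjacent pair:
  48–134 m: −αΔT+βΔS = −(2.2 × 10⁻⁴)(-0.4)+(7.9 × 10⁻⁴)(+0.91) = 8.1 × 10⁻⁴ → stable
  134–168 m: −αΔT+βΔS = −(2.2 × 10⁻⁴)(+2.0)+(7.9 × 10⁻⁴)(+0.05) = -4.0 × 10⁻⁴ → UNSTABLE
  168–235 m: −αΔT+βΔS = −(2.2 × 10⁻⁴)(+0.1)+(7.9 × 10⁻⁴)(+0.92) = 7.0 × 10⁻⁴ → stable
The 134–168 m interval has Δρ < 0: lighter water underlies denser water.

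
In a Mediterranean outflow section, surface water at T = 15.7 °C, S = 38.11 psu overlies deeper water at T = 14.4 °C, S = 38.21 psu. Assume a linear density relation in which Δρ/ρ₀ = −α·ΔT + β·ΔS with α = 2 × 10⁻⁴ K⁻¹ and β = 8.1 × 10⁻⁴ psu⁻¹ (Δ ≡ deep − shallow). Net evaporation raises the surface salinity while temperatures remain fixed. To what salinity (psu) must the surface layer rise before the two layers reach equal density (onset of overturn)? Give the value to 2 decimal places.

38.53 psu

Neutral buoyancy requires −α(T_deep − T_surf) + β(S_deep − S_surf′) = 0.
S_surf′ = S_deep − (α/β)·ΔT = 38.21 − (2 × 10⁻⁴/8.1 × 10⁻⁴)·(-1.3) = 38.5310 psu.
Increase required: 38.5310 − 38.11 = 0.4210 psu.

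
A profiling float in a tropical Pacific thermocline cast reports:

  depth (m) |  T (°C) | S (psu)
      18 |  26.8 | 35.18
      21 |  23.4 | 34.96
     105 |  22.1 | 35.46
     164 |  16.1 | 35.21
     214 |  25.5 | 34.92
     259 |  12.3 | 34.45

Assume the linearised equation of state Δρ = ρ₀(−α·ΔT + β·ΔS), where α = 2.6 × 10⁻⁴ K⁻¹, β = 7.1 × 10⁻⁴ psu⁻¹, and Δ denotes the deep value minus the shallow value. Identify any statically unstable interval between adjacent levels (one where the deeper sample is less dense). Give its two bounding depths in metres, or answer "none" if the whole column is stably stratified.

164–214 m

Evaluate Δρ/ρ₀ = −αΔT + βΔS across each adjacent pair:
  18–21 m: −αΔT+βΔS = −(2.6 × 10⁻⁴)(-3.4)+(7.1 × 10⁻⁴)(-0.22) = 7.3 × 10⁻⁴ → stable
  21–105 m: −αΔT+βΔS = −(2.6 × 10⁻⁴)(-1.3)+(7.1 × 10⁻⁴)(+0.50) = 6.9 × 10⁻⁴ → stable
  105–164 m: −αΔT+βΔS = −(2.6 × 10⁻⁴)(-6.0)+(7.1 × 10⁻⁴)(-0.25) = 1.4 × 10⁻³ → stable
  164–214 m: −αΔT+βΔS = −(2.6 × 10⁻⁴)(+9.4)+(7.1 × 10⁻⁴)(-0.29) = -2.6 × 10⁻³ → UNSTABLE
  214–259 m: −αΔT+βΔS = −(2.6 × 10⁻⁴)(-13.2)+(7.1 × 10⁻⁴)(-0.47) = 3.1 × 10⁻³ → stable
The 164–214 m interval has Δρ < 0: lighter water underlies denser water.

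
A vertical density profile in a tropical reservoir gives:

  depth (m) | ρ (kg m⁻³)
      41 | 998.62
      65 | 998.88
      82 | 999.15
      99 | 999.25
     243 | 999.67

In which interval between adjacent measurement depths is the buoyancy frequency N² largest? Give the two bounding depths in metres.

Compute the density gradient over each adjacent pair:
  41–65 m: Δρ/Δz = 0.26/24 = 0.011 kg m⁻⁴
  65–82 m: Δρ/Δz = 0.27/17 = 0.016 kg m⁻⁴
  82–99 m: Δρ/Δz = 0.10/17 = 5.9 × 10⁻³ kg m⁻⁴
  99–243 m: Δρ/Δz = 0.42/144 = 2.9 × 10⁻³ kg m⁻⁴
The largest gradient is in the 65–82 m interval — the pycnocline.

65–82 m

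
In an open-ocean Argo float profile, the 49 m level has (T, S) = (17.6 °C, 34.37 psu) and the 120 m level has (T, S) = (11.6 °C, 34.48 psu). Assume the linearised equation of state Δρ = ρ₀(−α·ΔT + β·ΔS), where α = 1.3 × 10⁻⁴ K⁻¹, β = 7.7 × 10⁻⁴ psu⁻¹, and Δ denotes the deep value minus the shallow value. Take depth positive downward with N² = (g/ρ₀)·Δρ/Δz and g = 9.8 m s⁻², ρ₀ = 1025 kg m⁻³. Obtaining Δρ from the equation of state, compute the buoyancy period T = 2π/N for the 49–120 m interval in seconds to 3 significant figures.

575 s

ΔT = -6.0 K, ΔS = +0.11 psu (deep − shallow).
Δρ/ρ₀ = −αΔT + βΔS = 7.80 × 10⁻⁴ + 8.47 × 10⁻⁵ = 8.647 × 10⁻⁴, so Δρ ≈ 0.8863 kg m⁻³.
N² = (g/ρ₀)·Δρ/Δz = g·(Δρ/ρ₀)/Δz = 9.8 × 8.647 × 10⁻⁴ / 71 = 1.1935 × 10⁻⁴ s⁻².
N = √(1.1935 × 10⁻⁴) = 0.010925 rad s⁻¹ → T = 2π/N = 575.12 s ≈ 575 s.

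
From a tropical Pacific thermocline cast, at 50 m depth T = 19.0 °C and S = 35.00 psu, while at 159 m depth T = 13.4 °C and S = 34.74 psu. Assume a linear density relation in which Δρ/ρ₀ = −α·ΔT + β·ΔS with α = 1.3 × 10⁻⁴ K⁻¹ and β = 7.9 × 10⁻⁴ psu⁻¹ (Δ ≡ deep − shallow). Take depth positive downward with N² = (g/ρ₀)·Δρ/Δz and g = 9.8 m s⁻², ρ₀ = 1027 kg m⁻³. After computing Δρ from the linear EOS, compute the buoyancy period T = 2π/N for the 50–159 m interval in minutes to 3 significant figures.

15.3 min

ΔT = -5.6 K, ΔS = -0.26 psu (deep − shallow).
Δρ/ρ₀ = −αΔT + βΔS = 7.28 × 10⁻⁴ − 2.054 × 10⁻⁴ = 5.226 × 10⁻⁴, so Δρ ≈ 0.5367 kg m⁻³.
N² = (g/ρ₀)·Δρ/Δz = g·(Δρ/ρ₀)/Δz = 9.8 × 5.226 × 10⁻⁴ / 109 = 4.6986 × 10⁻⁵ s⁻².
N = √(4.6986 × 10⁻⁵) = 6.8546 × 10⁻³ rad s⁻¹ → T = 2π/N = 916.64 s = 15.277 min ≈ 15.3 min.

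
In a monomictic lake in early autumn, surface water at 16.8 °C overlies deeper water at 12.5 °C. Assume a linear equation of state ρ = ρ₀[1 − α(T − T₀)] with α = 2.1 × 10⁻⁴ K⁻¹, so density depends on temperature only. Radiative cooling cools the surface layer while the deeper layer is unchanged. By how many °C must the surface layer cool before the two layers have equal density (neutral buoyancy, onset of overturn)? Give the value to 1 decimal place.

With temperature the only control, equal density requires T_surf′ = T_deep.
T_surf′ = 12.5 °C.
Cooling required: 16.8 − 12.5 = 4.3 °C.

4.3 °C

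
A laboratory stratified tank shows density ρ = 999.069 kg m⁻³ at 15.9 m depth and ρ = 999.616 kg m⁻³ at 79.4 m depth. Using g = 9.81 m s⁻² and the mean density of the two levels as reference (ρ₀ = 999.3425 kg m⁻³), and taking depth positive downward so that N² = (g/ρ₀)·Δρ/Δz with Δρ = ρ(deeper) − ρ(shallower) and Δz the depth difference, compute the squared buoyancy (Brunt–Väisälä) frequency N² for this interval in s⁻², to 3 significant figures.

8.46 × 10⁻⁵ s⁻²

Δρ = 999.616 − 999.069 = 0.547 kg m⁻³ over Δz = 79.4 − 15.9 = 63.5 m.
N² = (9.81/999.3425) × (0.547/63.5) = 8.4561 × 10⁻⁵ s⁻² ≈ 8.46 × 10⁻⁵ s⁻².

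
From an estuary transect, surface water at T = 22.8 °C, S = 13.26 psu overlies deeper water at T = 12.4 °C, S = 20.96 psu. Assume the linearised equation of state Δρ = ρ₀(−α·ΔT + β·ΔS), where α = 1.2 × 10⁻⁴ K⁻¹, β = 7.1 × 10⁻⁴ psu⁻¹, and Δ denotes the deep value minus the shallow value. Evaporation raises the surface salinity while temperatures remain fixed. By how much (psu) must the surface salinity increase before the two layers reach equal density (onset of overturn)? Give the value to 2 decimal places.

9.46 psu

Neutral buoyancy requires −α(T_deep − T_surf) + β(S_deep − S_surf′) = 0.
S_surf′ = S_deep − (α/β)·ΔT = 20.96 − (1.2 × 10⁻⁴/7.1 × 10⁻⁴)·(-10.4) = 22.7177 psu.
Increase required: 22.7177 − 13.26 = 9.4577 psu.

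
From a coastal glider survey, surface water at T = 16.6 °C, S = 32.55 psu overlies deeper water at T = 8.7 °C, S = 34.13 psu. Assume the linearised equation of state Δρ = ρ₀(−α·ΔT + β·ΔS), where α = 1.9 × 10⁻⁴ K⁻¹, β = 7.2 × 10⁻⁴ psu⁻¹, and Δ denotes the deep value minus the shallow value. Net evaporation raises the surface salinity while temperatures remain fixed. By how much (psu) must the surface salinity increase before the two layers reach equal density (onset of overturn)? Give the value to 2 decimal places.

3.66 psu

Neutral buoyancy requires −α(T_deep − T_surf) + β(S_deep − S_surf′) = 0.
S_surf′ = S_deep − (α/β)·ΔT = 34.13 − (1.9 × 10⁻⁴/7.2 × 10⁻⁴)·(-7.9) = 36.2147 psu.
Increase required: 36.2147 − 32.55 = 3.6647 psu.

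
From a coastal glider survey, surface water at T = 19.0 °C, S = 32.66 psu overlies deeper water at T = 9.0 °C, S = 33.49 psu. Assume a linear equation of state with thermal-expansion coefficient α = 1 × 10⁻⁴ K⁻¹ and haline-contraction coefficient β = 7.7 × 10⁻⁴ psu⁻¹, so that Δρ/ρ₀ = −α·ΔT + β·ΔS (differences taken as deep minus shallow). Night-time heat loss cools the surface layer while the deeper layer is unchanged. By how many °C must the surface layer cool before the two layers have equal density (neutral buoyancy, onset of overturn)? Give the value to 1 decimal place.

Neutral buoyancy requires Δρ = 0, i.e. −α(T_deep − T_surf′) + β(S_deep − S_surf) = 0.
T_surf′ = T_deep − (β/α)·ΔS = 9.0 − (7.7 × 10⁻⁴/1 × 10⁻⁴)·(+0.83) = 2.609 °C.
Cooling required: 19.0 − (2.609) = 16.391 °C.

16.4 °C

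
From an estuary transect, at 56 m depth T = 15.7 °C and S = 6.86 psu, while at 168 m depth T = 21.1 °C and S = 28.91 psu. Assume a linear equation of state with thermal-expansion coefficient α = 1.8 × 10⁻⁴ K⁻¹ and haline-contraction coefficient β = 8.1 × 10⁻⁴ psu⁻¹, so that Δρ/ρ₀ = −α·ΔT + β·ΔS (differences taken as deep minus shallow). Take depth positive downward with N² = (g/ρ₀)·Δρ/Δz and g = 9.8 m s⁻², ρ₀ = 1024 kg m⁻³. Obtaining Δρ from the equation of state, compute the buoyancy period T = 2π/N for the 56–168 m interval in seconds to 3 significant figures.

163 s

ΔT = +5.4 K, ΔS = +22.05 psu (deep − shallow).
Δρ/ρ₀ = −αΔT + βΔS = -9.72 × 10⁻⁴ + 0.0178605 = 0.0168885, so Δρ ≈ 17.29 kg m⁻³.
N² = (g/ρ₀)·Δρ/Δz = g·(Δρ/ρ₀)/Δz = 9.8 × 0.0168885 / 112 = 1.4777 × 10⁻³ s⁻².
N = √(1.4777 × 10⁻³) = 0.038441 rad s⁻¹ → T = 2π/N = 163.45 s ≈ 163 s.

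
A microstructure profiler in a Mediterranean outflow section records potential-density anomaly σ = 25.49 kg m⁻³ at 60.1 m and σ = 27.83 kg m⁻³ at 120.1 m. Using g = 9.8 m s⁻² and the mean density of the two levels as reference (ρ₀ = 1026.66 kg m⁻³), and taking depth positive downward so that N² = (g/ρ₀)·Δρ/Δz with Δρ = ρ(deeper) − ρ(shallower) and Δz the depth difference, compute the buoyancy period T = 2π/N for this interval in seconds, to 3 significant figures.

Δρ = 1027.83 − 1025.49 = 2.34 kg m⁻³ over Δz = 120.1 − 60.1 = 60 m.
N² = (9.8/1026.66) × (2.34/60) = 3.7228 × 10⁻⁴ s⁻².
N = √(3.7228 × 10⁻⁴) = 0.019295 rad s⁻¹, so T = 2π/N = 325.64 s ≈ 326 s.

326 s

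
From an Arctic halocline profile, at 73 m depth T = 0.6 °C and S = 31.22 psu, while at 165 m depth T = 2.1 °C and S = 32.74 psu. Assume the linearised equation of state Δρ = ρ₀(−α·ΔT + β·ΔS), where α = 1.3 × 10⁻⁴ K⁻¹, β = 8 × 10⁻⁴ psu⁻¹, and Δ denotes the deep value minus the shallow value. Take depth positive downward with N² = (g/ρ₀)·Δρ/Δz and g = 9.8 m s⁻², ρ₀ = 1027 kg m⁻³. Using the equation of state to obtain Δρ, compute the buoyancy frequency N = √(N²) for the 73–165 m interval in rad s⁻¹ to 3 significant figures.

ΔT = +1.5 K, ΔS = +1.52 psu (deep − shallow).
Δρ/ρ₀ = −αΔT + βΔS = -1.95 × 10⁻⁴ + 1.216 × 10⁻³ = 1.021 × 10⁻³, so Δρ ≈ 1.049 kg m⁻³.
N² = (g/ρ₀)·Δρ/Δz = g·(Δρ/ρ₀)/Δz = 9.8 × 1.021 × 10⁻³ / 92 = 1.0876 × 10⁻⁴ s⁻².
N = √(1.0876 × 10⁻⁴) = 0.010429 rad s⁻¹ ≈ 0.0104 rad s⁻¹.

0.0104 rad s⁻¹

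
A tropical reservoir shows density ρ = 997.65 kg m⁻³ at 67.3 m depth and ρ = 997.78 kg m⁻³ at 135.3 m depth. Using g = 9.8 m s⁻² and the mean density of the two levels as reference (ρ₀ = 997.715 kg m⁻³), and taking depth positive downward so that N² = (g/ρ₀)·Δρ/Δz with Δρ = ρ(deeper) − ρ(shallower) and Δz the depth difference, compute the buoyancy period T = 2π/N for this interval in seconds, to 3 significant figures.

Δρ = 997.78 − 997.65 = 0.13 kg m⁻³ over Δz = 135.3 − 67.3 = 68 m.
N² = (9.8/997.715) × (0.13/68) = 1.8778 × 10⁻⁵ s⁻².
N = √(1.8778 × 10⁻⁵) = 4.3334 × 10⁻³ rad s⁻¹, so T = 2π/N = 1.4499 × 10³ s ≈ 1.45 × 10³ s.

1.45 × 10³ s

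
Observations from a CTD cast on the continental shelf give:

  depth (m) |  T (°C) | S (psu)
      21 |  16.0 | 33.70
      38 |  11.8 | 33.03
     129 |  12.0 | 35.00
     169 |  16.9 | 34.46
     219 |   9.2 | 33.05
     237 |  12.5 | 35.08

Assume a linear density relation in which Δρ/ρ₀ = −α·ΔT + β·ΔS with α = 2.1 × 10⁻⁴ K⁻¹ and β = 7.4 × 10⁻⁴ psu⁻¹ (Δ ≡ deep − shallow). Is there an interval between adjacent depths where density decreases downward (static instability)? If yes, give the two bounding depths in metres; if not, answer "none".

129–169 m

Evaluate Δρ/ρ₀ = −αΔT + βΔS across each adjacent pair:
  21–38 m: −αΔT+βΔS = −(2.1 × 10⁻⁴)(-4.2)+(7.4 × 10⁻⁴)(-0.67) = 3.9 × 10⁻⁴ → stable
  38–129 m: −αΔT+βΔS = −(2.1 × 10⁻⁴)(+0.2)+(7.4 × 10⁻⁴)(+1.97) = 1.4 × 10⁻³ → stable
  129–169 m: −αΔT+βΔS = −(2.1 × 10⁻⁴)(+4.9)+(7.4 × 10⁻⁴)(-0.54) = -1.4 × 10⁻³ → UNSTABLE
  169–219 m: −αΔT+βΔS = −(2.1 × 10⁻⁴)(-7.7)+(7.4 × 10⁻⁴)(-1.41) = 5.7 × 10⁻⁴ → stable
  219–237 m: −αΔT+βΔS = −(2.1 × 10⁻⁴)(+3.3)+(7.4 × 10⁻⁴)(+2.03) = 8.1 × 10⁻⁴ → stable
The 129–169 m interval has Δρ < 0: lighter water underlies denser water.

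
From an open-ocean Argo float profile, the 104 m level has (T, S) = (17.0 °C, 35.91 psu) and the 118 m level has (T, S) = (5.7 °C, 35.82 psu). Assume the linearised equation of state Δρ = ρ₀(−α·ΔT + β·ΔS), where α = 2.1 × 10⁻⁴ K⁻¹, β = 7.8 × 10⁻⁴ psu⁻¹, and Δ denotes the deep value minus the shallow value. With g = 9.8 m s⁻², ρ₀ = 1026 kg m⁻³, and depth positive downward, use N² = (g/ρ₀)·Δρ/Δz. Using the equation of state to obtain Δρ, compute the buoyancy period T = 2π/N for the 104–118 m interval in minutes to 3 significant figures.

ΔT = -11.3 K, ΔS = -0.09 psu (deep − shallow).
Δρ/ρ₀ = −αΔT + βΔS = 2.373 × 10⁻³ − 7.02 × 10⁻⁵ = 2.3028 × 10⁻³, so Δρ ≈ 2.363 kg m⁻³.
N² = (g/ρ₀)·Δρ/Δz = g·(Δρ/ρ₀)/Δz = 9.8 × 2.3028 × 10⁻³ / 14 = 1.6120 × 10⁻³ s⁻².
N = √(1.6120 × 10⁻³) = 0.040150 rad s⁻¹ → T = 2π/N = 156.49 s = 2.6082 min ≈ 2.61 min.

2.61 min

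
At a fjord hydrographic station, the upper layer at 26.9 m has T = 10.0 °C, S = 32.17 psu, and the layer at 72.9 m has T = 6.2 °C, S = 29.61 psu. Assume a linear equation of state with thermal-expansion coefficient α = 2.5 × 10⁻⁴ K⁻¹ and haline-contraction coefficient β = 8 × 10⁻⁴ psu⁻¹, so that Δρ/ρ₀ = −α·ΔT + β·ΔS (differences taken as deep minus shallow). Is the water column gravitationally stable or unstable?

unstable

ΔT = 6.2 − 10.0 = -3.8 K and ΔS = 29.61 − 32.17 = -2.56 psu (deep − shallow).
−αΔT = 9.50 × 10⁻⁴; βΔS = -2.048 × 10⁻³; sum Δρ/ρ₀ = -1.098 × 10⁻³.
Δρ/ρ₀ < 0, so Δρ < 0: deeper water is lighter → statically unstable; the column would overturn.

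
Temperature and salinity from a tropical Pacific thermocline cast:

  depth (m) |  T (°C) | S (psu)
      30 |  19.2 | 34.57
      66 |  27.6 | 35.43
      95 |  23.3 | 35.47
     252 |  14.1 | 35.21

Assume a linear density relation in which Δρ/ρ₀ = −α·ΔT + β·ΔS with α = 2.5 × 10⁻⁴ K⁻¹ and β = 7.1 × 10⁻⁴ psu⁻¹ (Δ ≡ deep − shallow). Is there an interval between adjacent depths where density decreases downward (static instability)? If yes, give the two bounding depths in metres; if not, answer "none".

Evaluate Δρ/ρ₀ = −αΔT + βΔS across each adjacent pair:
  30–66 m: −αΔT+βΔS = −(2.5 × 10⁻⁴)(+8.4)+(7.1 × 10⁻⁴)(+0.86) = -1.5 × 10⁻³ → UNSTABLE
  66–95 m: −αΔT+βΔS = −(2.5 × 10⁻⁴)(-4.3)+(7.1 × 10⁻⁴)(+0.04) = 1.1 × 10⁻³ → stable
  95–252 m: −αΔT+βΔS = −(2.5 × 10⁻⁴)(-9.2)+(7.1 × 10⁻⁴)(-0.26) = 2.1 × 10⁻³ → stable
The 30–66 m interval has Δρ < 0: lighter water underlies denser water.

30–66 m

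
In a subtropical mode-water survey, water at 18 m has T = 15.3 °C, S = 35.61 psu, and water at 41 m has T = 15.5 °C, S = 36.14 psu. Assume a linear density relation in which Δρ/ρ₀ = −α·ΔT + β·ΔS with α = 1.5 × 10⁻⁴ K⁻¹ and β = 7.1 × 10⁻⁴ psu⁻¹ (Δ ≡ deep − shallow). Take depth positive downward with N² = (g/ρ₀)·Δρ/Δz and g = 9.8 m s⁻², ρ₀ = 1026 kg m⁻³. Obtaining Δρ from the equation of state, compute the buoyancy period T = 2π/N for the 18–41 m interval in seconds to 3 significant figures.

ΔT = +0.2 K, ΔS = +0.53 psu (deep − shallow).
Δρ/ρ₀ = −αΔT + βΔS = -3.00 × 10⁻⁵ + 3.763 × 10⁻⁴ = 3.463 × 10⁻⁴, so Δρ ≈ 0.3553 kg m⁻³.
N² = (g/ρ₀)·Δρ/Δz = g·(Δρ/ρ₀)/Δz = 9.8 × 3.463 × 10⁻⁴ / 23 = 1.4755 × 10⁻⁴ s⁻².
N = √(1.4755 × 10⁻⁴) = 0.012147 rad s⁻¹ → T = 2π/N = 517.26 s ≈ 517 s.

517 s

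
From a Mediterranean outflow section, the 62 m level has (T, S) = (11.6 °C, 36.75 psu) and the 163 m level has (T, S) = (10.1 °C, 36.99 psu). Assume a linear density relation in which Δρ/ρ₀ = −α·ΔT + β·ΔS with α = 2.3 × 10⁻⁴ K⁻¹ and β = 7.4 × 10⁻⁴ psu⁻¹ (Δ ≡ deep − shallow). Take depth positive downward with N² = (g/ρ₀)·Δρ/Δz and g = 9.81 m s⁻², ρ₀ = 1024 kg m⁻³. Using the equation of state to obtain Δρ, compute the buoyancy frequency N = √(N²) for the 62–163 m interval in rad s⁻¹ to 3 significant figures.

ΔT = -1.5 K, ΔS = +0.24 psu (deep − shallow).
Δρ/ρ₀ = −αΔT + βΔS = 3.45 × 10⁻⁴ + 1.776 × 10⁻⁴ = 5.226 × 10⁻⁴, so Δρ ≈ 0.5351 kg m⁻³.
N² = (g/ρ₀)·Δρ/Δz = g·(Δρ/ρ₀)/Δz = 9.81 × 5.226 × 10⁻⁴ / 101 = 5.0759 × 10⁻⁵ s⁻².
N = √(5.0759 × 10⁻⁵) = 7.1245 × 10⁻³ rad s⁻¹ ≈ 7.12 × 10⁻³ rad s⁻¹.

7.12 × 10⁻³ rad s⁻¹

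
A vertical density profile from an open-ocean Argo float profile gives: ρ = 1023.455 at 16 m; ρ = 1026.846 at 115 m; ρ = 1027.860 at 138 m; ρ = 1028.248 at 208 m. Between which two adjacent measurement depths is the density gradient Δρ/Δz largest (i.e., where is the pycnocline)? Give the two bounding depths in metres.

Compute the density gradient over each adjacent pair:
  16–115 m: Δρ/Δz = 3.391/99 = 0.034 kg m⁻⁴
  115–138 m: Δρ/Δz = 1.014/23 = 0.044 kg m⁻⁴
  138–208 m: Δρ/Δz = 0.388/70 = 5.5 × 10⁻³ kg m⁻⁴
The largest gradient is in the 115–138 m interval — the pycnocline.

115–138 m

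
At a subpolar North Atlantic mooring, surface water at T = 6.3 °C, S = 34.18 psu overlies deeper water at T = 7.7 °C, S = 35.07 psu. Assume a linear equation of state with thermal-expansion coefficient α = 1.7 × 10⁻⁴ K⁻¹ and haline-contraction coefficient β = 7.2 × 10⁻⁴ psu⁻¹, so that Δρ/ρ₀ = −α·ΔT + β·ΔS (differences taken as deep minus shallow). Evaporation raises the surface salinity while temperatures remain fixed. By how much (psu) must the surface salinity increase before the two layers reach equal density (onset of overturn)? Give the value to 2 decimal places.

Neutral buoyancy requires −α(T_deep − T_surf) + β(S_deep − S_surf′) = 0.
S_surf′ = S_deep − (α/β)·ΔT = 35.07 − (1.7 × 10⁻⁴/7.2 × 10⁻⁴)·(+1.4) = 34.7394 psu.
Increase required: 34.7394 − 34.18 = 0.5594 psu.

0.56 psu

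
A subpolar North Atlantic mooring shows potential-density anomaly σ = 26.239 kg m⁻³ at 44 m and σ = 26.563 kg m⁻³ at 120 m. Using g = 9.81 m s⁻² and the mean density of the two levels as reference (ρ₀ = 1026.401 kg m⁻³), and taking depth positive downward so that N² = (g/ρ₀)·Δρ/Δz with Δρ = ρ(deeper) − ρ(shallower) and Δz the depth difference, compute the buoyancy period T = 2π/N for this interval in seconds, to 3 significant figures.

Δρ = 1026.563 − 1026.239 = 0.324 kg m⁻³ over Δz = 120 − 44 = 76 m.
N² = (9.81/1026.401) × (0.324/76) = 4.0746 × 10⁻⁵ s⁻².
N = √(4.0746 × 10⁻⁵) = 6.3833 × 10⁻³ rad s⁻¹, so T = 2π/N = 984.32 s ≈ 984 s.

984 s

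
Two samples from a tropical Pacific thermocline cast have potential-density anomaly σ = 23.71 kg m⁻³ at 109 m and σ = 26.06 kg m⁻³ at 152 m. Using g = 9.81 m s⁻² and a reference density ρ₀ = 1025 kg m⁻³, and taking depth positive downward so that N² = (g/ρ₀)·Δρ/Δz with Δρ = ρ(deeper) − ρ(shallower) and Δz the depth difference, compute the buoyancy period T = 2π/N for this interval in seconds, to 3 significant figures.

Δρ = 1026.06 − 1023.71 = 2.35 kg m⁻³ over Δz = 152 − 109 = 43 m.
N² = (9.81/1025) × (2.35/43) = 5.2305 × 10⁻⁴ s⁻².
N = √(5.2305 × 10⁻⁴) = 0.022870 rad s⁻¹, so T = 2π/N = 274.73 s ≈ 275 s.

275 s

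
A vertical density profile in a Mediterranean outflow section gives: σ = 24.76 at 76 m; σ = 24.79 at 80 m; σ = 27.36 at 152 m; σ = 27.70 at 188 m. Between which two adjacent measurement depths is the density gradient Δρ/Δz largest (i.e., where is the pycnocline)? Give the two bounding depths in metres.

80–152 m

Compute the density gradient over each adjacent pair:
  76–80 m: Δρ/Δz = 0.03/4 = 7.5 × 10⁻³ kg m⁻⁴
  80–152 m: Δρ/Δz = 2.57/72 = 0.036 kg m⁻⁴
  152–188 m: Δρ/Δz = 0.34/36 = 9.4 × 10⁻³ kg m⁻⁴
The largest gradient is in the 80–152 m interval — the pycnocline.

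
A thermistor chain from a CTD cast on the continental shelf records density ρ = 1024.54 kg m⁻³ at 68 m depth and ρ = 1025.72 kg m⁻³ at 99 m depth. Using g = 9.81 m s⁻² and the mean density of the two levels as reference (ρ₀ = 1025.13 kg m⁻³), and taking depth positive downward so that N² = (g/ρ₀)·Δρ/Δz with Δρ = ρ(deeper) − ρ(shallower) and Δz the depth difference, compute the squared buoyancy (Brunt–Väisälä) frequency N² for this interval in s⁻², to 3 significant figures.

3.64 × 10⁻⁴ s⁻²

Δρ = 1025.72 − 1024.54 = 1.18 kg m⁻³ over Δz = 99 − 68 = 31 m.
N² = (9.81/1025.13) × (1.18/31) = 3.6426 × 10⁻⁴ s⁻² ≈ 3.64 × 10⁻⁴ s⁻².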